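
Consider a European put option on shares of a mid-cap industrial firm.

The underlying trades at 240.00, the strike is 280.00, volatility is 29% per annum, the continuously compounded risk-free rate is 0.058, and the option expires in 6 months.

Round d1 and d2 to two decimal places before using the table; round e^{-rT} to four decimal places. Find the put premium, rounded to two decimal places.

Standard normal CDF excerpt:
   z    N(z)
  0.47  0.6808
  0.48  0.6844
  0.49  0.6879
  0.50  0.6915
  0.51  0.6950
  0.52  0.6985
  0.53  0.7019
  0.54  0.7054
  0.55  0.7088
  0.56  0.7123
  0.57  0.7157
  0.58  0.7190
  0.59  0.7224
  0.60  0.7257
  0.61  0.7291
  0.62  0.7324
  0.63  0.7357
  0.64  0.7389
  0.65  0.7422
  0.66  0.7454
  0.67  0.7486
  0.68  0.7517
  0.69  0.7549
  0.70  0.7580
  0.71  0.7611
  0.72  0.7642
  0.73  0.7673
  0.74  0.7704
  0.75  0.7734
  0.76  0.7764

σ√T = 0.29 × 0.7071 = 0.2051
d₁ = [ln(240/280) + (0.058 + 0.29²/2)·0.5] / 0.2051 = [-0.1542 + 0.0500] / 0.2051 = -0.5078 ≈ -0.51
d₂ = d₁ − σ√T = -0.5078 − 0.2051 = -0.7128 ≈ -0.71
exp(−rT) = exp(−0.058·0.5) = 0.9714
N(−d₂) = N(0.71) = 0.7611;  N(−d₁) = N(0.51) = 0.6950
P = 280·0.9714·0.7611 − 240·0.6950 = 207.0131 − 166.8000 = 40.2131

40.21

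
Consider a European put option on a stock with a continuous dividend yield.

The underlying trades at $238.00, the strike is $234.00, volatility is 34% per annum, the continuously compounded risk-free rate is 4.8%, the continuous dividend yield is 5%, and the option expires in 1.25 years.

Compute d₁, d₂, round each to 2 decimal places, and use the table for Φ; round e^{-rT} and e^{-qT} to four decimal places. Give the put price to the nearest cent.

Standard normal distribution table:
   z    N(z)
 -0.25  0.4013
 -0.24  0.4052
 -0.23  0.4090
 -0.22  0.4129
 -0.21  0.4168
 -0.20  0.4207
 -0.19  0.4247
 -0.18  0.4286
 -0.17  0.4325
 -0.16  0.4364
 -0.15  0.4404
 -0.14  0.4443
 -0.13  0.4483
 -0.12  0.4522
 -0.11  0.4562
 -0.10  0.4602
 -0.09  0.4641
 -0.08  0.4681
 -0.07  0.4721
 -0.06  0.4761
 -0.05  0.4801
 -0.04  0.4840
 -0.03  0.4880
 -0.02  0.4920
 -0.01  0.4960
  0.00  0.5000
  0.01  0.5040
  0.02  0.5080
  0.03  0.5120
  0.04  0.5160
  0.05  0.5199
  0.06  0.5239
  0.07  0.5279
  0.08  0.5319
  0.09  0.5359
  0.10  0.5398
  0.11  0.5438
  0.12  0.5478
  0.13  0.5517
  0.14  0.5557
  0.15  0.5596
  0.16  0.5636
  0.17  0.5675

T = 1.25;  σ√T = 0.3801
ln(S/K) + (r − q + σ²/2)T = ln(238/234) + (0.048 − 0.05 + 0.34²/2)·1.25 = 0.0169 + 0.0698 = 0.0867
d₁ = 0.0867 / 0.3801 = 0.2281 ≈ 0.23
d₂ = d₁ − σ√T = 0.2281 − 0.3801 = -0.1521 ≈ -0.15
exp(−qT) = exp(−0.05·1.25) = 0.9394;  exp(−rT) = exp(−0.048·1.25) = 0.9418
P = 234·0.9418·N(0.15) − 238·0.9394·N(-0.23) = 234·0.9418·0.5596 − 238·0.9394·0.4090 = 123.3253 − 91.4431 = 31.8822

$31.88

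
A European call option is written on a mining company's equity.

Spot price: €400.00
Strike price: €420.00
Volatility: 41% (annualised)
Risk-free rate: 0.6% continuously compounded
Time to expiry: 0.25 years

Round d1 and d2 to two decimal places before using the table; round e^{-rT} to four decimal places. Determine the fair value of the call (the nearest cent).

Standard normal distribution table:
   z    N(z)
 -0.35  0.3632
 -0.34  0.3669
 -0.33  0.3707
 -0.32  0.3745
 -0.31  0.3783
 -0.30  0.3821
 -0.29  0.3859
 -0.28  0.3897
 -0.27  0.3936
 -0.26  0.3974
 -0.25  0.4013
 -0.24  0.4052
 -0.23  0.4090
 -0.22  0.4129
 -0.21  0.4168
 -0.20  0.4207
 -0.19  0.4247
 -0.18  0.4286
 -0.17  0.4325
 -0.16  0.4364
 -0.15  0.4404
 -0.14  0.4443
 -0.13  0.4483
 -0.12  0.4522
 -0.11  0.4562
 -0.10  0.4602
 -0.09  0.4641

σ√T = 0.41·√0.25 = 0.2050
d₁ = [ln(400/420) + (0.006 + ½·0.41²)·0.25] / (σ√T) = (-0.0488 + 0.0225) / 0.2050 = -0.1282 → -0.13
d₂ = -0.1282 − 0.2050 = -0.3332 → -0.33
e^(−rT) = e^(−0.006·0.25) = 0.9985
N(d₁) = N(-0.13) = 0.4483;  N(d₂) = N(-0.33) = 0.3707
C = 400·0.4483 − 420·0.9985·0.3707 = 179.3200 − 155.4605 = 23.8595

€23.86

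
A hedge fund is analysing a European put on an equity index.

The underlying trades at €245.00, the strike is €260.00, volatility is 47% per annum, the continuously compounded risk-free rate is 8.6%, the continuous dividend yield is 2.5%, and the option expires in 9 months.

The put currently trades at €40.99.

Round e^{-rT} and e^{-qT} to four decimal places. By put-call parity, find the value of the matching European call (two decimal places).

exp(−qT) = exp(−0.025·0.75) = 0.9814;  exp(−rT) = exp(−0.086·0.75) = 0.9375
Put-call parity: C − P = S·e^(−qT) − K·e^(−rT) = 245·0.9814 − 260·0.9375 = 240.4430 − 243.7500 = -3.3070
C = P + (C − P) = 40.99 + (-3.3070) = 37.6830

€37.68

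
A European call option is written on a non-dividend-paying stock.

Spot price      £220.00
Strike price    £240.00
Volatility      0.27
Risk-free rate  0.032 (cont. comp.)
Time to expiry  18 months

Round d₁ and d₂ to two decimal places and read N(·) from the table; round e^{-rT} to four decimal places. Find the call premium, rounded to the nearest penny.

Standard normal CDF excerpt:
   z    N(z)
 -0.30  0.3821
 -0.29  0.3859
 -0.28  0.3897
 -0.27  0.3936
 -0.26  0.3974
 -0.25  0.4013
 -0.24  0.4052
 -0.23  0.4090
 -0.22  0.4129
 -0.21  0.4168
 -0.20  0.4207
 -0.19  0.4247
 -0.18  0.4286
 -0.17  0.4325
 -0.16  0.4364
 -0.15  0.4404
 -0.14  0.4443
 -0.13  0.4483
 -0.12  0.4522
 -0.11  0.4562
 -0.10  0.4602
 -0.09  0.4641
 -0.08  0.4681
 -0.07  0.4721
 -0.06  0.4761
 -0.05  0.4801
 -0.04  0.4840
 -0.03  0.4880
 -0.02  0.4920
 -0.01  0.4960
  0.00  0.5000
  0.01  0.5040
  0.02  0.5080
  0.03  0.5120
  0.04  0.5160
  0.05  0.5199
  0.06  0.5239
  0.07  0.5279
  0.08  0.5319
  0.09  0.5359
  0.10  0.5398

σ√T = 0.27 × 1.2247 = 0.3307
d₁ = [ln(220/240) + (0.032 + 0.27²/2)·1.5] / 0.3307 = [-0.0870 + 0.1027] / 0.3307 = 0.0474 which rounds to 0.05
d₂ = d₁ − σ√T = 0.0474 − 0.3307 = -0.2833 which rounds to -0.28
e^(−rT) = e^(−0.032·1.5) = 0.9531
C = 220·N(0.05) − 240·0.9531·N(-0.28) = 220·0.5199 − 240·0.9531·0.3897 = 114.3780 − 89.1415 = 25.2365

£25.24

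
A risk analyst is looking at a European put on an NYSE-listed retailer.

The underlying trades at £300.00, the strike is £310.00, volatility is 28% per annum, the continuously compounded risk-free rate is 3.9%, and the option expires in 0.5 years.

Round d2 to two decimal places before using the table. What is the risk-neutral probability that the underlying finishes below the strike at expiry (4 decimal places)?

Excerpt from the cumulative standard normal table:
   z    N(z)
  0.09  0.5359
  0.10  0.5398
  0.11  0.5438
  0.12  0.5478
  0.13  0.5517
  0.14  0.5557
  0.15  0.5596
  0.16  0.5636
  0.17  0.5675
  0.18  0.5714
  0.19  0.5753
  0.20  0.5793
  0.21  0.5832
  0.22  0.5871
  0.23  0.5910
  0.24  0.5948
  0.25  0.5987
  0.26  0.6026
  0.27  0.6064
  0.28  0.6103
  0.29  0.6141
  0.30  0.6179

0.5675

σ√T = 0.28·√0.5 = 0.1980
d₁ = [ln(300/310) + (0.039 + 0.28²/2)·0.5] / 0.1980 = [-0.0328 + 0.0391] / 0.1980 = 0.0319 which rounds to 0.03
d₂ = d₁ − σ√T = 0.0319 − 0.1980 = -0.1661 which rounds to -0.17
Pr(exercise) under Q = N(−d₂) = N(0.17) = 0.5675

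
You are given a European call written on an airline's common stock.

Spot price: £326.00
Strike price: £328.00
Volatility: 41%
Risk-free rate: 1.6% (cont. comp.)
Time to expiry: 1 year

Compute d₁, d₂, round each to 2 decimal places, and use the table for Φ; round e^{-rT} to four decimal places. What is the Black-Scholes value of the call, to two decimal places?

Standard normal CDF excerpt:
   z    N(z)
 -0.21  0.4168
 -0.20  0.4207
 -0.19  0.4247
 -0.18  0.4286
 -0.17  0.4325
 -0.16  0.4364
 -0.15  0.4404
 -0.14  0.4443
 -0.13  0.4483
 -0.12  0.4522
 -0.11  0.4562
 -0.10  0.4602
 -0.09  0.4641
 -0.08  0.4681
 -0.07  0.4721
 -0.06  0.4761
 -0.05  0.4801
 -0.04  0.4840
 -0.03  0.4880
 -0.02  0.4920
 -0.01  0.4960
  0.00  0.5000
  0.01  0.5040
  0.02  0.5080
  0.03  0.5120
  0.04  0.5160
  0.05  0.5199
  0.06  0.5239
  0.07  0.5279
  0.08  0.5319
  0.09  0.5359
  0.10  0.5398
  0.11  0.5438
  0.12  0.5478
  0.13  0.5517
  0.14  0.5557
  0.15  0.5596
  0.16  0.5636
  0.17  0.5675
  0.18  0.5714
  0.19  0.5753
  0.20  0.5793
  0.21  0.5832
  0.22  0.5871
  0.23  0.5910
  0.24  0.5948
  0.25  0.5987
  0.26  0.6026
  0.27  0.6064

T = 1;  σ√T = 0.4100
ln(S/K) + (r + σ²/2)T = ln(326/328) + (0.016 + 0.41²/2)·1 = -0.0061 + 0.1000 = 0.0939
d₁ = 0.0939 / 0.4100 = 0.2291 which rounds to 0.23
d₂ = d₁ − σ√T = 0.2291 − 0.4100 = -0.1809 which rounds to -0.18
e^(−rT) = e^(−0.016·1) = 0.9841
C = 326·N(0.23) − 328·0.9841·N(-0.18) = 326·0.5910 − 328·0.9841·0.4286 = 192.6660 − 138.3456 = 54.3204

£54.32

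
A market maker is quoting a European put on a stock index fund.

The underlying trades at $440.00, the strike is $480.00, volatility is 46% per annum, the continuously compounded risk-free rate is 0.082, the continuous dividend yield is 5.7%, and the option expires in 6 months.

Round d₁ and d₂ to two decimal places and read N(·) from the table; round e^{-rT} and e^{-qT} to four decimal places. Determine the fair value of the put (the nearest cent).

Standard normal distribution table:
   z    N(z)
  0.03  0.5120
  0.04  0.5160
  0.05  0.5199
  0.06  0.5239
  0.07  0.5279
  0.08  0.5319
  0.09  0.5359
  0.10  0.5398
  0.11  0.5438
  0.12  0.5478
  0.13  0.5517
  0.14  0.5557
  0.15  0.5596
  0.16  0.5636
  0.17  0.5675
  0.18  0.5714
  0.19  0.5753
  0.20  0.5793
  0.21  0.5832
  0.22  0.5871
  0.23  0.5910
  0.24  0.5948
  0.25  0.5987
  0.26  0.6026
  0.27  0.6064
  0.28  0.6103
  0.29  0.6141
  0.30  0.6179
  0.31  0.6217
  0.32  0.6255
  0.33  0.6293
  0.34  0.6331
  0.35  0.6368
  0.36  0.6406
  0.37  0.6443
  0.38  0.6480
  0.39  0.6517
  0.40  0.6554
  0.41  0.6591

σ√T = 0.46·√0.5 = 0.3253
d₁ = [ln(440/480) + (0.082 − 0.057 + 0.46²/2)·0.5] / 0.3253 = [-0.0870 + 0.0654] / 0.3253 = -0.0664 which rounds to -0.07
d₂ = d₁ − σ√T = -0.0664 − 0.3253 = -0.3917 which rounds to -0.39
exp(−qT) = exp(−0.057·0.5) = 0.9719;  exp(−rT) = exp(−0.082·0.5) = 0.9598
N(−d₂) = N(0.39) = 0.6517;  N(−d₁) = N(0.07) = 0.5279
P = 480·0.9598·0.6517 − 440·0.9719·0.5279 = 300.2408 − 225.7490 = 74.4918

$74.49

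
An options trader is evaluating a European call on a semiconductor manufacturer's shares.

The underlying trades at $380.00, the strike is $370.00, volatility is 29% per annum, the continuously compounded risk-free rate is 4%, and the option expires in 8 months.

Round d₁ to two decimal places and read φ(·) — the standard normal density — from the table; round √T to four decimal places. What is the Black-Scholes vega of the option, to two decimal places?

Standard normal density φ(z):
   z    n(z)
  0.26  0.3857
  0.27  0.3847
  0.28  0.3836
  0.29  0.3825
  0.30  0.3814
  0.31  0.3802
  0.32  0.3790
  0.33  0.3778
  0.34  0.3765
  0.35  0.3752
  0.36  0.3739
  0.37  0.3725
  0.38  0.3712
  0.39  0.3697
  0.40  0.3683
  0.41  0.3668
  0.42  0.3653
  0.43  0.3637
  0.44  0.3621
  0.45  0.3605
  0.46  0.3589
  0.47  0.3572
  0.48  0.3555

116.82

σ√T = 0.29 × 0.8165 = 0.2368
ln(S/K) + (r + σ²/2)T = ln(380/370) + (0.04 + 0.29²/2)·0.6667 = 0.0267 + 0.0547 = 0.0814
d₁ = 0.0814 / 0.2368 = 0.3436 ⇒ 0.34
√T = √0.6667 = 0.8165
φ(d₁) = φ(0.34) = 0.3765
vega = S·φ(d₁)·√T = 380·0.3765·0.8165 = 116.8167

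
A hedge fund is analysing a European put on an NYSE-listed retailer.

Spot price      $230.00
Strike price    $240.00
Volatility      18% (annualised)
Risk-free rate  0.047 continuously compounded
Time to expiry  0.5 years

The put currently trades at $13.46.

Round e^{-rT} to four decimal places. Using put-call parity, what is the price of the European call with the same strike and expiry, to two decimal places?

exp(−rT) = exp(−0.047·0.5) = 0.9768
Put-call parity: C − P = S − K·e^(−rT) = 230 − 240·0.9768 = 230 − 234.4320 = -4.4320
C = P + (C − P) = 13.46 + (-4.4320) = 9.0280

$9.03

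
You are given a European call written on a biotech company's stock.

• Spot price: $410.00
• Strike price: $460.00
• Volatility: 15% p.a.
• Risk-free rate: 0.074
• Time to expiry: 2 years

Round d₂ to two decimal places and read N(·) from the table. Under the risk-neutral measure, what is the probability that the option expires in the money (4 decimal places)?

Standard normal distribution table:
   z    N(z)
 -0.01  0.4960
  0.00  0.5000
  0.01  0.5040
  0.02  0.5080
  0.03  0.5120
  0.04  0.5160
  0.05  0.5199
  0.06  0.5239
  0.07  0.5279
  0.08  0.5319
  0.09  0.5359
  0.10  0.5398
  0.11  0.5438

0.5199

σ√T = 0.15·√2 = 0.2121
d₁ = [ln(410/460) + (0.074 + ½·0.15²)·2] / (σ√T) = (-0.1151 + 0.1705) / 0.2121 = 0.2613 ≈ 0.26
d₂ = 0.2613 − 0.2121 = 0.0492 ≈ 0.05
Pr(exercise) under Q = N(d₂) = 0.5199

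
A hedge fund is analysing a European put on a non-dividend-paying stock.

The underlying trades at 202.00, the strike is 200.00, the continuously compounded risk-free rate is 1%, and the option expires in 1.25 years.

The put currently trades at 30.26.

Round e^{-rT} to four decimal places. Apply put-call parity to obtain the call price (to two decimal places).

exp(−rT) = exp(−0.01·1.25) = 0.9876
Put-call parity: C − P = S − K·e^(−rT) = 202 − 200·0.9876 = 202 − 197.5200 = 4.4800
C = P + (C − P) = 30.26 + (4.4800) = 34.7400

34.74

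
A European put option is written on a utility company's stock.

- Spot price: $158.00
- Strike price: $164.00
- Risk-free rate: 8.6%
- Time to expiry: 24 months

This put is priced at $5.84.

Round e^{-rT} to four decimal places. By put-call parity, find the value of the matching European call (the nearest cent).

$25.75

e^(−rT) = e^(−0.086·2) = 0.8420
Put-call parity: C − P = S − K·e^(−rT) = 158 − 164·0.8420 = 158 − 138.0880 = 19.9120
C = P + (C − P) = 5.84 + (19.9120) = 25.7520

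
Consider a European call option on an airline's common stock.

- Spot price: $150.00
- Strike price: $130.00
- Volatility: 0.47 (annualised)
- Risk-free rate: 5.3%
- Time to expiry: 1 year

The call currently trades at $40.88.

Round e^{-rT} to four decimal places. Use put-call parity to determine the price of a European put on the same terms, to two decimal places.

e^(−rT) = e^(−0.053·1) = 0.9484
Put-call parity: C − P = S − K·e^(−rT) = 150 − 130·0.9484 = 150 − 123.2920 = 26.7080
P = C − (C − P) = 40.88 − (26.7080) = 14.1720

$14.17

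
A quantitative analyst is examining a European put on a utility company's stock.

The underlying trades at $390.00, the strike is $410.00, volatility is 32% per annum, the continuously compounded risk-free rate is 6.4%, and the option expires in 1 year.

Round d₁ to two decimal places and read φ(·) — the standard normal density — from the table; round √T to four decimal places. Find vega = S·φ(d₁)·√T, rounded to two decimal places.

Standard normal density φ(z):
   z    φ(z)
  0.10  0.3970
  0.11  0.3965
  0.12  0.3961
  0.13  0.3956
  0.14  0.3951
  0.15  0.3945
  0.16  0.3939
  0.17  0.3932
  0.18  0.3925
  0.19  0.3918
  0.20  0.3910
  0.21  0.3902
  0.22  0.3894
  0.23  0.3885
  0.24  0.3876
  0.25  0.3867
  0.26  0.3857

152.49

σ√T = 0.32·√1 = 0.3200
ln(S/K) + (r + σ²/2)T = ln(390/410) + (0.064 + 0.32²/2)·1 = -0.0500 + 0.1152 = 0.0652
d₁ = 0.0652 / 0.3200 = 0.2037 which rounds to 0.20
√T = √1 = 1.0000
φ(d₁) = φ(0.20) = 0.3910
vega = S·φ(d₁)·√T = 390·0.3910·1.0000 = 152.4900
(Vega is the same for a European call and put with the same parameters.)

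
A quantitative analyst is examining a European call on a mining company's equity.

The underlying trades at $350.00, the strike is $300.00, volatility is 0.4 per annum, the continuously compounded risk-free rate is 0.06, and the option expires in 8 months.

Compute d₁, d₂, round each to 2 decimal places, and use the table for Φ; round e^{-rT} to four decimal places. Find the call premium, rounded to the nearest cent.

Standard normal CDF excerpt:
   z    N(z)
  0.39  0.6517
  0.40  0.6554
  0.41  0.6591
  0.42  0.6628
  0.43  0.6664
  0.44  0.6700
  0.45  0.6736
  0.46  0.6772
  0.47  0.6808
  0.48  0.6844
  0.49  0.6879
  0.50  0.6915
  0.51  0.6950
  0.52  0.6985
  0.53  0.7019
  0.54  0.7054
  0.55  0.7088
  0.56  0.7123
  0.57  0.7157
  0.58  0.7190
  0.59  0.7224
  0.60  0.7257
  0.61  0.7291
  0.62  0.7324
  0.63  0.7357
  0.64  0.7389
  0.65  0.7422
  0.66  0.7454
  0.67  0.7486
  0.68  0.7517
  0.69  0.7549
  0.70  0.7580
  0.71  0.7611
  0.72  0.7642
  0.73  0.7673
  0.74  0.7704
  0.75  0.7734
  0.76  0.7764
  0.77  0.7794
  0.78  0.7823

σ√T = 0.4·√0.6667 = 0.3266
d₁ = [ln(350/300) + (0.06 + 0.4²/2)·0.6667] / 0.3266 = [0.1542 + 0.0933] / 0.3266 = 0.7578 which rounds to 0.76
d₂ = d₁ − σ√T = 0.7578 − 0.3266 = 0.4312 which rounds to 0.43
e^(−rT) = e^(−0.06·0.6667) = 0.9608
N(d₁) = N(0.76) = 0.7764;  N(d₂) = N(0.43) = 0.6664
C = 350·0.7764 − 300·0.9608·0.6664 = 271.7400 − 192.0831 = 79.6569

$79.66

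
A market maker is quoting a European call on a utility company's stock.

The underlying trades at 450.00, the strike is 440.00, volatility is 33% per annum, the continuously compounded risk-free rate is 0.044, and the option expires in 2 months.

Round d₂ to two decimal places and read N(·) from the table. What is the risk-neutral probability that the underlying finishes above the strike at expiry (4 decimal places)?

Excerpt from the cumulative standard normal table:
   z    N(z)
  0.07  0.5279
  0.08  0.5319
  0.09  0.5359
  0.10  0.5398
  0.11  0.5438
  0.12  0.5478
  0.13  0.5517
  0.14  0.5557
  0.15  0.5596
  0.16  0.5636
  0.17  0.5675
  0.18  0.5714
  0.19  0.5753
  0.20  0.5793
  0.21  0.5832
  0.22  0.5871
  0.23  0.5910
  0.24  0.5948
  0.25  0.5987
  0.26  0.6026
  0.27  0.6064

σ√T = 0.33·√0.1667 = 0.1347
d₁ = [ln(450/440) + (0.044 + 0.33²/2)·0.1667] / 0.1347 = [0.0225 + 0.0164] / 0.1347 = 0.2886 ≈ 0.29
d₂ = d₁ − σ√T = 0.2886 − 0.1347 = 0.1539 ≈ 0.15
Risk-neutral Pr[S_T > K] = N(d₂) = N(0.15) = 0.5596

0.5596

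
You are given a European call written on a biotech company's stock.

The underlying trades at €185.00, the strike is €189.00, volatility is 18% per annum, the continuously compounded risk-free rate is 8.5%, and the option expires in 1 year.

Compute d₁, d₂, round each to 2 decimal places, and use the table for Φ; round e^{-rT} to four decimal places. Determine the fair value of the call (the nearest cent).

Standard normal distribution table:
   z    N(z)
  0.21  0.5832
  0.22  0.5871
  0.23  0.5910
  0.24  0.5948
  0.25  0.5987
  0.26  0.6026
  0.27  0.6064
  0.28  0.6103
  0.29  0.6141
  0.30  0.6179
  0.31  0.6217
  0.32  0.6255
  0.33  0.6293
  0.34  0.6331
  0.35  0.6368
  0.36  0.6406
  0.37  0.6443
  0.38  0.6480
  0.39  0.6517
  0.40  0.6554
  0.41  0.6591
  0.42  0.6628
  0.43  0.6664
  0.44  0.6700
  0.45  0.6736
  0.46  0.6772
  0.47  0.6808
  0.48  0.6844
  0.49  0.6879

€19.34

σ√T = 0.18 × 1.0000 = 0.1800
ln(S/K) + (r + σ²/2)T = ln(185/189) + (0.085 + 0.18²/2)·1 = -0.0214 + 0.1012 = 0.0798
d₁ = 0.0798 / 0.1800 = 0.4434 ≈ 0.44
d₂ = d₁ − σ√T = 0.4434 − 0.1800 = 0.2634 ≈ 0.26
e^(−rT) = e^(−0.085·1) = 0.9185
N(d₁) = N(0.44) = 0.6700;  N(d₂) = N(0.26) = 0.6026
C = 185·0.6700 − 189·0.9185·0.6026 = 123.9500 − 104.6093 = 19.3407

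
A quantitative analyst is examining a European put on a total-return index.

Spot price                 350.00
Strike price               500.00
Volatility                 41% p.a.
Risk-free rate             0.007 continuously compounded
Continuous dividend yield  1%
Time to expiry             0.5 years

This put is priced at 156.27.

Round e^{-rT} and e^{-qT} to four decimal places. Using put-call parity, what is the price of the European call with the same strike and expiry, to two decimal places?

e^(−qT) = e^(−0.01·0.5) = 0.9950;  e^(−rT) = e^(−0.007·0.5) = 0.9965
Put-call parity: C − P = S·e^(−qT) − K·e^(−rT) = 350·0.9950 − 500·0.9965 = 348.2500 − 498.2500 = -150.0000
C = P + (C − P) = 156.27 + (-150.0000) = 6.2700

6.27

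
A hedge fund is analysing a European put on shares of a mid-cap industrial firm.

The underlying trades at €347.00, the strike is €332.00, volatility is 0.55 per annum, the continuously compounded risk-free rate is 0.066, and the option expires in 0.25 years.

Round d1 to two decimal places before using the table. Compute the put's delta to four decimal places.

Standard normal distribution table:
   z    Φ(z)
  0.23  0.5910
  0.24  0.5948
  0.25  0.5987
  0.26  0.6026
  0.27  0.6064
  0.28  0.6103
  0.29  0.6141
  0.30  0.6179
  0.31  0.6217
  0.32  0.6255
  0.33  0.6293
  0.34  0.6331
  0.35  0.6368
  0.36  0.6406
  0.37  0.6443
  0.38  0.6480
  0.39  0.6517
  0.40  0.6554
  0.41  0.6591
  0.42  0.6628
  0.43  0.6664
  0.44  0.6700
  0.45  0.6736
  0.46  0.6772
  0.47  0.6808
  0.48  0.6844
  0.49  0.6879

σ√T = 0.55 × 0.5000 = 0.2750
d₁ = [ln(347/332) + (0.066 + ½·0.55²)·0.25] / (σ√T) = (0.0442 + 0.0543) / 0.2750 = 0.3582 which rounds to 0.36
N(d₁) = N(0.36) = 0.6406
Δ_put = N(d₁) − 1 = 0.6406 − 1 = -0.3594

-0.3594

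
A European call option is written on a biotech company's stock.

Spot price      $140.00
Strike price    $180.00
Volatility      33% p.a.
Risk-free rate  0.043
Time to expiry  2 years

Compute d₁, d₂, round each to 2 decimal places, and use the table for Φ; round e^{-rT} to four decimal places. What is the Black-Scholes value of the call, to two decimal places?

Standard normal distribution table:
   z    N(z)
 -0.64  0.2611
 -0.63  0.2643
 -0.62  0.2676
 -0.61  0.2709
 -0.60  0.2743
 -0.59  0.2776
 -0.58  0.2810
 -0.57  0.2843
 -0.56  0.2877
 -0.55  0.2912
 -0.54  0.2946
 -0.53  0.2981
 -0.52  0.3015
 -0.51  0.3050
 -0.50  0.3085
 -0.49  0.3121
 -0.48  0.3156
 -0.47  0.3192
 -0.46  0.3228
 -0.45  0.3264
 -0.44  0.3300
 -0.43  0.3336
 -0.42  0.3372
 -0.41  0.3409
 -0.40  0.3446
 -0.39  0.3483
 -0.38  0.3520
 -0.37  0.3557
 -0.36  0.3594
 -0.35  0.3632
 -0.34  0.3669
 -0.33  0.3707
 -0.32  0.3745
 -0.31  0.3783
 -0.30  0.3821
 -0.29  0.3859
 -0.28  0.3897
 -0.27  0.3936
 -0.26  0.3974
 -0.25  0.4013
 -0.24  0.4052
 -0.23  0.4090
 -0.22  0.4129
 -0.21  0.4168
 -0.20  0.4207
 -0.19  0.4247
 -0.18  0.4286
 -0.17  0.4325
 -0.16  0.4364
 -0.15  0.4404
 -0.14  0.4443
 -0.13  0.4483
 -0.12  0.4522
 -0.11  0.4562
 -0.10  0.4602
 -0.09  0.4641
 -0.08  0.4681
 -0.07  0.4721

T = 2;  σ√T = 0.4667
d₁ = [ln(140/180) + (0.043 + 0.33²/2)·2] / 0.4667 = [-0.2513 + 0.1949] / 0.4667 = -0.1209 ⇒ -0.12
d₂ = d₁ − σ√T = -0.1209 − 0.4667 = -0.5876 ⇒ -0.59
e^(−rT) = e^(−0.043·2) = 0.9176
C = 140·N(-0.12) − 180·0.9176·N(-0.59) = 140·0.4522 − 180·0.9176·0.2776 = 63.3080 − 45.8506 = 17.4574

$17.46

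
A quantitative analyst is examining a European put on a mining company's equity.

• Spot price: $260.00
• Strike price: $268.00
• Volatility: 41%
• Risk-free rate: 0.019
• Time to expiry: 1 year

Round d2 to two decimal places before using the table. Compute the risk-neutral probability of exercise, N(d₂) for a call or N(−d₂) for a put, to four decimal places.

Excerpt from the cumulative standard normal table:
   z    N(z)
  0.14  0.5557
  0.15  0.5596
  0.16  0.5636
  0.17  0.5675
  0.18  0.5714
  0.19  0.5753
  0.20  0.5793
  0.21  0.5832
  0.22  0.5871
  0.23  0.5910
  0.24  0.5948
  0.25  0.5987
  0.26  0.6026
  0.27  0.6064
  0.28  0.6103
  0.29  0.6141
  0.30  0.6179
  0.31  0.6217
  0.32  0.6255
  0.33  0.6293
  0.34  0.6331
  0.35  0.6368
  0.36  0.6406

T = 1;  σ√T = 0.4100
d₁ = [ln(260/268) + (0.019 + ½·0.41²)·1] / (σ√T) = (-0.0303 + 0.1030) / 0.4100 = 0.1774 which rounds to 0.18
d₂ = 0.1774 − 0.4100 = -0.2326 which rounds to -0.23
Pr(exercise) under Q = N(−d₂) = N(0.23) = 0.5910

0.5910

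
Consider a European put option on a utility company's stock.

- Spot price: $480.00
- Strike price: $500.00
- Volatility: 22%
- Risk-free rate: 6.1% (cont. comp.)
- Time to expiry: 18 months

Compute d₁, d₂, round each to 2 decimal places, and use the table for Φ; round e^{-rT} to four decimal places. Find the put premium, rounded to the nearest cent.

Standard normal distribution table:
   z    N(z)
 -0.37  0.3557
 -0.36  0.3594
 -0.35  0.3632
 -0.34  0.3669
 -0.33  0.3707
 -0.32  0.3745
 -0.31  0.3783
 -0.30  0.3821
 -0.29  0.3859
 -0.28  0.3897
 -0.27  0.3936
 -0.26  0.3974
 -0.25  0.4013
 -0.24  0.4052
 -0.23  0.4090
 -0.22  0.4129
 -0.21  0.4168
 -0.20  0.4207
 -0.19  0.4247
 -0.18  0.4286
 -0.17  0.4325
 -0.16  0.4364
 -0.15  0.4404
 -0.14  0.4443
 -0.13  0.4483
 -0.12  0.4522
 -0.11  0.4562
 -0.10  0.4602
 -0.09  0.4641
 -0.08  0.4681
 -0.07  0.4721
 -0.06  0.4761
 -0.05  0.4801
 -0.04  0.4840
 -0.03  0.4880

$39.31

σ√T = 0.22 × 1.2247 = 0.2694
d₁ = [ln(480/500) + (0.061 + 0.22²/2)·1.5] / 0.2694 = [-0.0408 + 0.1278] / 0.2694 = 0.3228 ≈ 0.32
d₂ = d₁ − σ√T = 0.3228 − 0.2694 = 0.0534 ≈ 0.05
exp(−rT) = exp(−0.061·1.5) = 0.9126
N(−d₂) = N(-0.05) = 0.4801;  N(−d₁) = N(-0.32) = 0.3745
P = 500·0.9126·0.4801 − 480·0.3745 = 219.0696 − 179.7600 = 39.3096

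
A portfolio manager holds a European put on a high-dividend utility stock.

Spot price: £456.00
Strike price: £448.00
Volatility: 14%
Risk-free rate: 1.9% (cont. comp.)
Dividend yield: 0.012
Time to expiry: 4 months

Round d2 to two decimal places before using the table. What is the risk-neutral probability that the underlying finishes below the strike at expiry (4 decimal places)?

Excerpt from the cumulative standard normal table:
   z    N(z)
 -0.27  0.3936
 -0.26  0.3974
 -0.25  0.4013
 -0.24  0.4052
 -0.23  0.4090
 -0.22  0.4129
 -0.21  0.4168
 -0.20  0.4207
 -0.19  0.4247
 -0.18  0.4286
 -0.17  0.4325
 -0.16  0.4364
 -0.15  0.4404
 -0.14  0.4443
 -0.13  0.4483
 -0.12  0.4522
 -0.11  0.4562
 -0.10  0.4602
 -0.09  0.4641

0.4168

T = 0.3333;  σ√T = 0.0808
d₁ = [ln(456/448) + (0.019 − 0.012 + 0.14²/2)·0.3333] / 0.0808 = [0.0177 + 0.0056] / 0.0808 = 0.2883 which rounds to 0.29
d₂ = d₁ − σ√T = 0.2883 − 0.0808 = 0.2074 which rounds to 0.21
Risk-neutral Pr[S_T < K] = N(−d₂) = N(-0.21) = 0.4168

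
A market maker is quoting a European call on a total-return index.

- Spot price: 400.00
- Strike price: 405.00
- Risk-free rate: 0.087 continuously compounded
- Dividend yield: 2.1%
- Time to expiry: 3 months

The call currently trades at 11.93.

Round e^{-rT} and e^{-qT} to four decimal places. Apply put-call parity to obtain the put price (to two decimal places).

10.30

exp(−qT) = exp(−0.021·0.25) = 0.9948;  exp(−rT) = exp(−0.087·0.25) = 0.9785
Put-call parity: C − P = S·e^(−qT) − K·e^(−rT) = 400·0.9948 − 405·0.9785 = 397.9200 − 396.2925 = 1.6275
P = C − (C − P) = 11.93 − (1.6275) = 10.3025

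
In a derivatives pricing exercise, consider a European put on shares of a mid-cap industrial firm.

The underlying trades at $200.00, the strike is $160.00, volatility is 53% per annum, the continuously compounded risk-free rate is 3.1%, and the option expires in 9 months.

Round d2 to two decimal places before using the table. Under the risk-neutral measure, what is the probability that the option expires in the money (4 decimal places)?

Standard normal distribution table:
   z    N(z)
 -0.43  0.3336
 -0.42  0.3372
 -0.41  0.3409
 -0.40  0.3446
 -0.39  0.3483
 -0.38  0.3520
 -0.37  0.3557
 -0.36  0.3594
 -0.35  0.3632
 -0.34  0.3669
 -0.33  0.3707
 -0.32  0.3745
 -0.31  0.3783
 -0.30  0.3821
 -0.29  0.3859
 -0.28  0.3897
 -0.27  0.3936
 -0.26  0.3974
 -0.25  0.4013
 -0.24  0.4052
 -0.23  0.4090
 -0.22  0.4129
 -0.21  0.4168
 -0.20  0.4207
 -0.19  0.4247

T = 0.75;  σ√T = 0.4590
ln(S/K) + (r + σ²/2)T = ln(200/160) + (0.031 + 0.53²/2)·0.75 = 0.2231 + 0.1286 = 0.3517
d₁ = 0.3517 / 0.4590 = 0.7663 → 0.77
d₂ = d₁ − σ√T = 0.7663 − 0.4590 = 0.3073 → 0.31
Risk-neutral Pr[S_T < K] = N(−d₂) = N(-0.31) = 0.3783

0.3783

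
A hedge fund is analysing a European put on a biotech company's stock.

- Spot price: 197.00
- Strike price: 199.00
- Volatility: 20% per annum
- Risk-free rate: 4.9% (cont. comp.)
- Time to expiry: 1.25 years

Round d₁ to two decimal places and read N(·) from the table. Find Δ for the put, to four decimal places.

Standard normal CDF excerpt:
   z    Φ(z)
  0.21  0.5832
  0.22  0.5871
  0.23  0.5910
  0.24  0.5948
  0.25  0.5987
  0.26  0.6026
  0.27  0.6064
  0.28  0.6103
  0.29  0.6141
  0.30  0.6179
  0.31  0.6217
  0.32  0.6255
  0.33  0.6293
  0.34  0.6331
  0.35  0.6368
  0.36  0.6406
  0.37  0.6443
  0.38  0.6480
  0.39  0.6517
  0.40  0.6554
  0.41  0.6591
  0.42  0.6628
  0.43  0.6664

-0.3669

σ√T = 0.2·√1.25 = 0.2236
d₁ = [ln(197/199) + (0.049 + 0.2²/2)·1.25] / 0.2236 = [-0.0101 + 0.0863] / 0.2236 = 0.3405 → 0.34
N(d₁) = N(0.34) = 0.6331
Δ_put = N(d₁) − 1 = 0.6331 − 1 = -0.3669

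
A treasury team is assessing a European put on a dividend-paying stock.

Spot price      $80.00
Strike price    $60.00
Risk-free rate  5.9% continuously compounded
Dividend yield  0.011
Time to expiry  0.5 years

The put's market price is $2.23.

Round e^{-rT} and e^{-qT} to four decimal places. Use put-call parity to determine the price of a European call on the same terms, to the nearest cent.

$23.54

e^(−qT) = e^(−0.011·0.5) = 0.9945;  e^(−rT) = e^(−0.059·0.5) = 0.9709
Put-call parity: C − P = S·e^(−qT) − K·e^(−rT) = 80·0.9945 − 60·0.9709 = 79.5600 − 58.2540 = 21.3060
C = P + (C − P) = 2.23 + (21.3060) = 23.5360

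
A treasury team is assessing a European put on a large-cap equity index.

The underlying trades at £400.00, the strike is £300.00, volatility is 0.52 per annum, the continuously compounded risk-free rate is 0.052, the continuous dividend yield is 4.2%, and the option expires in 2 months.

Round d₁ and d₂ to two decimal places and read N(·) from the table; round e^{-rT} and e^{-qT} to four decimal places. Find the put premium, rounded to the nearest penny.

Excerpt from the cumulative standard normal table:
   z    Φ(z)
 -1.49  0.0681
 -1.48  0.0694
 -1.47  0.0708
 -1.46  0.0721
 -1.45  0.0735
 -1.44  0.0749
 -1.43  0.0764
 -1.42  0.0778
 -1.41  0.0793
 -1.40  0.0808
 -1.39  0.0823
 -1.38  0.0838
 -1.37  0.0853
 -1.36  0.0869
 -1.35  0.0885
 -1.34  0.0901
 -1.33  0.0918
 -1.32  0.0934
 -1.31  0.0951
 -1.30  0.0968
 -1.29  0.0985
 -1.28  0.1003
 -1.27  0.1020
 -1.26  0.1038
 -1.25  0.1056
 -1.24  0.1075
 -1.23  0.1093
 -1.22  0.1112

£2.75

σ√T = 0.52·√0.1667 = 0.2123
d₁ = [ln(400/300) + (0.052 − 0.042 + 0.52²/2)·0.1667] / 0.2123 = [0.2877 + 0.0242] / 0.2123 = 1.4691 → 1.47
d₂ = d₁ − σ√T = 1.4691 − 0.2123 = 1.2568 → 1.26
exp(−qT) = exp(−0.042·0.1667) = 0.9930;  exp(−rT) = exp(−0.052·0.1667) = 0.9914
P = 300·0.9914·N(-1.26) − 400·0.9930·N(-1.47) = 300·0.9914·0.1038 − 400·0.9930·0.0708 = 30.8722 − 28.1218 = 2.7504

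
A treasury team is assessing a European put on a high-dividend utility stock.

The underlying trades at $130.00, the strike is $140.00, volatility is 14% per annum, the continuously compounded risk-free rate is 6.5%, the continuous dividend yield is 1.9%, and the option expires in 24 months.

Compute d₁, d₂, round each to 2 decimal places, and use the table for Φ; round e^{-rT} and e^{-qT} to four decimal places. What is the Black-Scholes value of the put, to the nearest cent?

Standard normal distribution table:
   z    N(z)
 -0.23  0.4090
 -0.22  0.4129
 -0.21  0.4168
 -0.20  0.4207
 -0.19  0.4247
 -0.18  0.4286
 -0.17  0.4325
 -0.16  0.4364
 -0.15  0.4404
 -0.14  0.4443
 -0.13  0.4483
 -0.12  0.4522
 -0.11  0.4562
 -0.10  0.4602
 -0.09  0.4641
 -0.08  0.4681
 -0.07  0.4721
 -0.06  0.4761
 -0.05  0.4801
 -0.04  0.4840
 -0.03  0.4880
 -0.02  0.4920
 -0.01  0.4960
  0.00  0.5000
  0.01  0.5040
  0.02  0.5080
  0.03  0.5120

$8.81

σ√T = 0.14 × 1.4142 = 0.1980
ln(S/K) + (r − q + σ²/2)T = ln(130/140) + (0.065 − 0.019 + 0.14²/2)·2 = -0.0741 + 0.1116 = 0.0375
d₁ = 0.0375 / 0.1980 = 0.1894 → 0.19
d₂ = d₁ − σ√T = 0.1894 − 0.1980 = -0.0086 → -0.01
e^(−qT) = e^(−0.019·2) = 0.9627;  e^(−rT) = e^(−0.065·2) = 0.8781
N(−d₂) = N(0.01) = 0.5040;  N(−d₁) = N(-0.19) = 0.4247
P = 140·0.8781·0.5040 − 130·0.9627·0.4247 = 61.9587 − 53.1516 = 8.8071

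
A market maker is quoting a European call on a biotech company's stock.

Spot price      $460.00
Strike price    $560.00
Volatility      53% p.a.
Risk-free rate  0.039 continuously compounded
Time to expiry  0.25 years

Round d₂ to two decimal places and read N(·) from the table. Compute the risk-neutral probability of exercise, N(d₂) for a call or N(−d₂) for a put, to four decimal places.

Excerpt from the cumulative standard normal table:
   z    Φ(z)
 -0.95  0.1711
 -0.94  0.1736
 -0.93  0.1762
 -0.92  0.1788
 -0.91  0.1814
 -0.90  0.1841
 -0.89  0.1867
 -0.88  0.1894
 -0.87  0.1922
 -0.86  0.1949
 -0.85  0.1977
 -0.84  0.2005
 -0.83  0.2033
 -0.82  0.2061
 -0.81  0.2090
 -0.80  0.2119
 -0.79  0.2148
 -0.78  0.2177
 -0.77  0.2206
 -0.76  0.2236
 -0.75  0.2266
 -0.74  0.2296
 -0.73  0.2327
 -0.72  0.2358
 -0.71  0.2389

0.2005

σ√T = 0.53 × 0.5000 = 0.2650
d₁ = [ln(460/560) + (0.039 + 0.53²/2)·0.25] / 0.2650 = [-0.1967 + 0.0449] / 0.2650 = -0.5730 → -0.57
d₂ = d₁ − σ√T = -0.5730 − 0.2650 = -0.8380 → -0.84
Risk-neutral Pr[S_T > K] = N(d₂) = N(-0.84) = 0.2005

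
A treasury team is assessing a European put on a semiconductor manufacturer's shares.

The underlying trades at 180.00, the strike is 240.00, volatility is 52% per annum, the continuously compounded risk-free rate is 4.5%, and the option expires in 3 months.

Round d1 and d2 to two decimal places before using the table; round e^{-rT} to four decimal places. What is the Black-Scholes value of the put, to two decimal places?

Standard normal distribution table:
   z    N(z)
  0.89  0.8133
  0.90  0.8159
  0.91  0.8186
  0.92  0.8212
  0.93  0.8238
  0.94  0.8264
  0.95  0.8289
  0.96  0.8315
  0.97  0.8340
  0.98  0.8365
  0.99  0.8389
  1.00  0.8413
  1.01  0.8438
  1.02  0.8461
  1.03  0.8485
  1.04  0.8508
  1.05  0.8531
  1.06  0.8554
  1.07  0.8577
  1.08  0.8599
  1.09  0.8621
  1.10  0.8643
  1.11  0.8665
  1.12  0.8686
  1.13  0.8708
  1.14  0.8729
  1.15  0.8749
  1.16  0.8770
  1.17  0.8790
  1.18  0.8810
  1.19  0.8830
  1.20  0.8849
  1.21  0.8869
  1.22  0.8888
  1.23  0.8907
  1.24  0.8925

61.26

σ√T = 0.52·√0.25 = 0.2600
ln(S/K) + (r + σ²/2)T = ln(180/240) + (0.045 + 0.52²/2)·0.25 = -0.2877 + 0.0451 = -0.2426
d₁ = -0.2426 / 0.2600 = -0.9332 which rounds to -0.93
d₂ = d₁ − σ√T = -0.9332 − 0.2600 = -1.1932 which rounds to -1.19
e^(−rT) = e^(−0.045·0.25) = 0.9888
N(−d₂) = N(1.19) = 0.8830;  N(−d₁) = N(0.93) = 0.8238
P = 240·0.9888·0.8830 − 180·0.8238 = 209.5465 − 148.2840 = 61.2625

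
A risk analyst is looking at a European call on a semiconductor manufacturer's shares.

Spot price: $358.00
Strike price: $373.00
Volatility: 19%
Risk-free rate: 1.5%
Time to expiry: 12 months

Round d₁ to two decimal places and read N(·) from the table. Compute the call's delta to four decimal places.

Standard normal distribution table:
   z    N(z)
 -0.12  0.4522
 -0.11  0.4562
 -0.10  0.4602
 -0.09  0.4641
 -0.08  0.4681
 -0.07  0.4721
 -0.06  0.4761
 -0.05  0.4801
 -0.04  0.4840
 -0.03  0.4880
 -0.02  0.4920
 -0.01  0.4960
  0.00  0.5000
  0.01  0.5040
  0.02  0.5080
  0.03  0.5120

T = 1;  σ√T = 0.1900
d₁ = [ln(358/373) + (0.015 + ½·0.19²)·1] / (σ√T) = (-0.0410 + 0.0330) / 0.1900 = -0.0421 ≈ -0.04
N(d₁) = N(-0.04) = 0.4840
Δ_call = N(d₁) = 0.4840

0.4840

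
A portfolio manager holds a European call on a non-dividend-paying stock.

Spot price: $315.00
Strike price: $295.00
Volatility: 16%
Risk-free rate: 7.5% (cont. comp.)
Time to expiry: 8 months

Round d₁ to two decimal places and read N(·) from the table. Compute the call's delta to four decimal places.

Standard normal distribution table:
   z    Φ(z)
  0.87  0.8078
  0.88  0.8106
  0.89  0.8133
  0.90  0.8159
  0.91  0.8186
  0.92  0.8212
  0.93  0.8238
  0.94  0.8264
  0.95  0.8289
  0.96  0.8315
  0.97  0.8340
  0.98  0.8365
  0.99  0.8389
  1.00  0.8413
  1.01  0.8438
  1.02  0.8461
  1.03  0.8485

0.8289

σ√T = 0.16·√0.6667 = 0.1306
d₁ = [ln(315/295) + (0.075 + 0.16²/2)·0.6667] / 0.1306 = [0.0656 + 0.0585] / 0.1306 = 0.9502 → 0.95
N(d₁) = N(0.95) = 0.8289
Δ_call = N(d₁) = 0.8289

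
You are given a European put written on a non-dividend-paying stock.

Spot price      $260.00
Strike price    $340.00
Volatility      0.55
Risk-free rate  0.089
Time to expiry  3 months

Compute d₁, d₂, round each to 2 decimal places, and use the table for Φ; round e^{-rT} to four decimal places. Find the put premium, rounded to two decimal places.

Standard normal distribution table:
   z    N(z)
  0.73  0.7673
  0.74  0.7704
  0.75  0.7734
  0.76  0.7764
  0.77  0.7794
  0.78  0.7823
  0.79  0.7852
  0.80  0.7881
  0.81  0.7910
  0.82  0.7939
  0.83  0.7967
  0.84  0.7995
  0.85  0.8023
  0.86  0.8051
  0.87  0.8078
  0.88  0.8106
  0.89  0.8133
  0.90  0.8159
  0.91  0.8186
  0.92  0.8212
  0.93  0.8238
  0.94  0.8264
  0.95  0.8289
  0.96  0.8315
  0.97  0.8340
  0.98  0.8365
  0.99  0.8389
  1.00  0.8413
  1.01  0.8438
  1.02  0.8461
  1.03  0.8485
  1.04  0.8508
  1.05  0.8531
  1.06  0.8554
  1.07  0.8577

$80.28

T = 0.25;  σ√T = 0.2750
d₁ = [ln(260/340) + (0.089 + 0.55²/2)·0.25] / 0.2750 = [-0.2683 + 0.0601] / 0.2750 = -0.7571 ≈ -0.76
d₂ = d₁ − σ√T = -0.7571 − 0.2750 = -1.0321 ≈ -1.03
e^(−rT) = e^(−0.089·0.25) = 0.9780
N(−d₂) = N(1.03) = 0.8485;  N(−d₁) = N(0.76) = 0.7764
P = 340·0.9780·0.8485 − 260·0.7764 = 282.1432 − 201.8640 = 80.2792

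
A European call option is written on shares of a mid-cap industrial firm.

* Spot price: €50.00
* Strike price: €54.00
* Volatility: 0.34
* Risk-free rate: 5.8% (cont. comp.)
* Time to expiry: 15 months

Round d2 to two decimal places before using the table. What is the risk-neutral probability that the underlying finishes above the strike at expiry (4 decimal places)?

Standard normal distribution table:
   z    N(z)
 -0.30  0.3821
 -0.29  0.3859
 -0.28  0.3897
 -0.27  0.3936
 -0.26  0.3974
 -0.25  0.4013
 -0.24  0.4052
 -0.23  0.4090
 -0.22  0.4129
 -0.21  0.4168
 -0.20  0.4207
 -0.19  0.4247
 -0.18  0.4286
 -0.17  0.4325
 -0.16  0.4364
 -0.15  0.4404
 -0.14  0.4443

0.4207

σ√T = 0.34·√1.25 = 0.3801
ln(S/K) + (r + σ²/2)T = ln(50/54) + (0.058 + 0.34²/2)·1.25 = -0.0770 + 0.1448 = 0.0678
d₁ = 0.0678 / 0.3801 = 0.1783 ≈ 0.18
d₂ = d₁ − σ√T = 0.1783 − 0.3801 = -0.2018 ≈ -0.20
Pr(exercise) under Q = N(d₂) = 0.4207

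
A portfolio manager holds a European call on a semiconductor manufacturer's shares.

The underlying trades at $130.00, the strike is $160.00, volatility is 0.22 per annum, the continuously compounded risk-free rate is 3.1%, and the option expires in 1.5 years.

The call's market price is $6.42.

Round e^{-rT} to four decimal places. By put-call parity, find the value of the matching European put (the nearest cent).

e^(−rT) = e^(−0.031·1.5) = 0.9546
Put-call parity: C − P = S − K·e^(−rT) = 130 − 160·0.9546 = 130 − 152.7360 = -22.7360
P = C − (C − P) = 6.42 − (-22.7360) = 29.1560

$29.16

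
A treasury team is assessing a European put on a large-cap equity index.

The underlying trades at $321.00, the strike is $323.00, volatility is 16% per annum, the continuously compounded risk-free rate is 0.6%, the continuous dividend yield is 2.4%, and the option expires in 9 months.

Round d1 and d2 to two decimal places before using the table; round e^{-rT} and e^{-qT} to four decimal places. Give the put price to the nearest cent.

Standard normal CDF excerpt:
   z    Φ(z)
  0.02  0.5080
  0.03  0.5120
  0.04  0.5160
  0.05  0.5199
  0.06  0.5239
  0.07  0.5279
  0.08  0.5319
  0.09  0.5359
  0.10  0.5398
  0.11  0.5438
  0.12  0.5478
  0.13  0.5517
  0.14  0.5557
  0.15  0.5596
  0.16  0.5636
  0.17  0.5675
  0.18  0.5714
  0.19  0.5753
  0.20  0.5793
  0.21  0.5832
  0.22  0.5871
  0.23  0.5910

σ√T = 0.16 × 0.8660 = 0.1386
d₁ = [ln(321/323) + (0.006 − 0.024 + 0.16²/2)·0.75] / 0.1386 = [-0.0062 − 0.0039] / 0.1386 = -0.0730 → -0.07
d₂ = d₁ − σ√T = -0.0730 − 0.1386 = -0.2115 → -0.21
e^(−qT) = e^(−0.024·0.75) = 0.9822;  e^(−rT) = e^(−0.006·0.75) = 0.9955
N(−d₂) = N(0.21) = 0.5832;  N(−d₁) = N(0.07) = 0.5279
P = 323·0.9955·0.5832 − 321·0.9822·0.5279 = 187.5259 − 166.4396 = 21.0863

$21.09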